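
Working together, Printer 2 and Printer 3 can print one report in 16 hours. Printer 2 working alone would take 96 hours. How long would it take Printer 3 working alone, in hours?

96/5 hours

Combined rate is 1/16 per hour.
Known contribution: 1/96 per hour.
So Printer 3's rate is 1/16 − 1/96 = 5/96, meaning 96/5 hours alone.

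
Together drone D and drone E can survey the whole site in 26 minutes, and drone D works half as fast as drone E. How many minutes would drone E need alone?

39 minutes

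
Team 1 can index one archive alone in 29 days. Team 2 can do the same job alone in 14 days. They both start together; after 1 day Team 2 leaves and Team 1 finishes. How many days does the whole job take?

377/14 days

In the first 1 day the combined rate is 43/406, so 43/406 of the job is done, leaving 363/406.
After Team 2 leaves the rate is 1/29 per day; the remaining 363/406 takes 363/14 days.
Total = 1 + 363/14 = 377/14 days.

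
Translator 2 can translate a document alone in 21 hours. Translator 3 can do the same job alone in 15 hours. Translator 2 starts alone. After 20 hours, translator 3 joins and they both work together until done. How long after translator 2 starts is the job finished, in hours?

In the first 20 hours translator 2 alone does 20/21 of the job, leaving 1/21.
Once everyone is working, combined rate: 1/21 + 1/15 = (5 + 7)/105 = 12/105 = 4/35 per hour.
Remaining 1/21 at 4/35 per hour takes 5/12 hours.
Total from the start = 20 + 5/12 = 245/12 hours.

245/12 hours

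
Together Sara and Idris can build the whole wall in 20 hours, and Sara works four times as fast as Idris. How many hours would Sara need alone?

Let Idris's rate be r; then Sara's rate is 4r, so together (4 + 1)r = 5r = 1/20.
Thus r = 1/100 per hour.
Idris alone: 100 hours; Sara alone: 25 hours.

25 hours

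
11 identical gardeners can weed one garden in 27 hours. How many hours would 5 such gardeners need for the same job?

297/5 hours

Total work is 11·27 = 297 gardener-hours.
With 5 gardeners: 297/5 hours.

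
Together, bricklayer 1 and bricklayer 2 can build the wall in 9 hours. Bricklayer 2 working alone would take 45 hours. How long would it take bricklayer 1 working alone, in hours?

Combined rate is 1/9 per hour.
Known contribution: 1/45 per hour.
So bricklayer 1's rate is 1/9 − 1/45 = 4/45, meaning 45/4 hours alone.

45/4 hours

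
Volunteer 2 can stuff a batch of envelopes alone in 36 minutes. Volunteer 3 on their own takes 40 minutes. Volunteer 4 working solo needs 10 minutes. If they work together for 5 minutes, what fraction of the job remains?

Combined rate: 1/36 + 1/40 + 1/10 = (10 + 9 + 36)/360 = 55/360 = 11/72 per minute.
In 5 minutes they complete 5·11/72 = 55/72 of the job.
So 17/72 remains.

17/72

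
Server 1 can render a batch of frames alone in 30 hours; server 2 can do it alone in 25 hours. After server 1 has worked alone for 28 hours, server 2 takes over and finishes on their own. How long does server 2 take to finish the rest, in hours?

5/3 hours

In 28 hours server 1 does 28/30 = 14/15 of the job, leaving 1/15.
Server 2 works at 1/25 per hour, so finishing takes 1/15 ÷ 1/25 = 5/3 hours.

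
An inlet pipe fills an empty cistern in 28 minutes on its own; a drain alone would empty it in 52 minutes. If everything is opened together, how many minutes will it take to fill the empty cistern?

182/3 minutes

Net rate = 1/28 − 1/52 = (13 − 7)/364 = 6/364 = 3/182 per minute.
Filling time = 1 ÷ (3/182) = 182/3 minutes.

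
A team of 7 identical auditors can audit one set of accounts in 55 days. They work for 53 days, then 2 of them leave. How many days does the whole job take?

279/5 days

One auditor does 1/385 of the job per day.
After 53 days with 7 auditors, 53/55 is done (2/55 left).
With 5 auditors the rate is 5/385 = 1/77, so the rest takes 2/55 ÷ 1/77 = 14/5 days.
Total = 53 + 14/5 = 279/5 days.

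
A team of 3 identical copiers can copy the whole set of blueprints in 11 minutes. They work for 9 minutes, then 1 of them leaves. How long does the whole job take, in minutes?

12 minutes

One copier does 1/33 of the job per minute.
After 9 minutes with 3 copiers, 9/11 is done (2/11 left).
With 2 copiers the rate is 2/33, so the rest takes 2/11 ÷ 2/33 = 3 minutes.
Total = 9 + 3 = 12 minutes.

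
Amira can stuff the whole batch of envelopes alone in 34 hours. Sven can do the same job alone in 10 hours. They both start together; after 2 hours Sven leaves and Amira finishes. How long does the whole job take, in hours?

In the first 2 hours the combined rate is 11/85, so 22/85 of the job is done, leaving 63/85.
After Sven leaves the rate is 1/34 per hour; the remaining 63/85 takes 126/5 hours.
Total = 2 + 126/5 = 136/5 hours.

136/5 hours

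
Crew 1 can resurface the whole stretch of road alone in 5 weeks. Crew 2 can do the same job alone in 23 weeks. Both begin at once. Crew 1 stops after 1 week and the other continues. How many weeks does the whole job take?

In the first 1 week the combined rate is 28/115, so 28/115 of the job is done, leaving 87/115.
After Crew 1 leaves the rate is 1/23 per week; the remaining 87/115 takes 87/5 weeks.
Total = 1 + 87/5 = 92/5 weeks.

92/5 weeks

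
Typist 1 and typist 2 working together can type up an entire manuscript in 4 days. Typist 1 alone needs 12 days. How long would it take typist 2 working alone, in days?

6 days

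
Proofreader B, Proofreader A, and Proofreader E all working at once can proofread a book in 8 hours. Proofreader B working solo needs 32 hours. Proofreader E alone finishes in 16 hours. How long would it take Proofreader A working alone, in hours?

Combined rate is 1/8 per hour.
Known contribution: 1/32 + 1/16 = (1 + 2)/32 = 3/32 per hour.
So Proofreader A's rate is 1/8 − 3/32 = 1/32, meaning 32 hours alone.

32 hours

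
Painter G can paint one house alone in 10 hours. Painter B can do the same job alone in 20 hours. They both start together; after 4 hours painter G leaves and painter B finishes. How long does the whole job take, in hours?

In the first 4 hours the combined rate is 3/20, so 3/5 of the job is done, leaving 2/5.
After painter G leaves the rate is 1/20 per hour; the remaining 2/5 takes 8 hours.
Total = 4 + 8 = 12 hours.

12 hours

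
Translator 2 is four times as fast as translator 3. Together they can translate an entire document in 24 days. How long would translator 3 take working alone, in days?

Let translator 3's rate be r; then translator 2's rate is 4r, so together (4 + 1)r = 5r = 1/24.
Thus r = 1/120 per day.
Translator 3 alone: 120 days; translator 2 alone: 30 days.

120 days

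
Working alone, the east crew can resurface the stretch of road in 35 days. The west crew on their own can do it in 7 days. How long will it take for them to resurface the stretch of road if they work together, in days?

Combined rate: 1/35 + 1/7 = (1 + 5)/35 = 6/35 per day.
Time = 1 ÷ (6/35) = 35/6 days.

35/6 days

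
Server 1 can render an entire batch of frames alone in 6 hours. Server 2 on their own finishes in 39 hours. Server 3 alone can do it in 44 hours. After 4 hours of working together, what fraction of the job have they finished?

Combined rate: 1/6 + 1/39 + 1/44 = (286 + 44 + 39)/1716 = 369/1716 = 123/572 per hour.
In 4 hours they complete 4·123/572 = 123/143 of the job.

123/143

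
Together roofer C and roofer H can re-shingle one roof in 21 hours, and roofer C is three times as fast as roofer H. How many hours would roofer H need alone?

Let roofer H's rate be r; then roofer C's rate is 3r, so together (3 + 1)r = 4r = 1/21.
Thus r = 1/84 per hour.
Roofer H alone: 84 hours; roofer C alone: 28 hours.

84 hours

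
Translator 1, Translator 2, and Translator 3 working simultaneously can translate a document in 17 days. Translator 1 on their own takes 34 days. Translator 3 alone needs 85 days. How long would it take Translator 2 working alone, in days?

170/3 days

Combined rate is 1/17 per day.
Known contribution: 1/34 + 1/85 = (5 + 2)/170 = 7/170 per day.
So Translator 2's rate is 1/17 − 7/170 = 3/170, meaning 170/3 days alone.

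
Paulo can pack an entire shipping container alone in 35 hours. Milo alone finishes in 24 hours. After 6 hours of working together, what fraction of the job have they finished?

59/140

Combined rate: 1/35 + 1/24 = (24 + 35)/840 = 59/840 per hour.
In 6 hours they complete 6·59/840 = 59/140 of the job.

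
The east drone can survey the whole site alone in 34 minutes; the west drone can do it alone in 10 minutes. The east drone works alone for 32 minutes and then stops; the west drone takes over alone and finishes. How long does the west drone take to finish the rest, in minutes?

In 32 minutes the east drone does 32/34 = 16/17 of the job, leaving 1/17.
The west drone works at 1/10 per minute, so finishing takes 1/17 ÷ 1/10 = 10/17 minutes.

10/17 minutes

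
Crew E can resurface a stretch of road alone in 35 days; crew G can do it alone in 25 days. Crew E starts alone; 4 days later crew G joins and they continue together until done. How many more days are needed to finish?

In 4 days crew E does 4/35 of the job, leaving 31/35.
Crew E and crew G together work at 12/175 per day, so finishing takes 31/35 ÷ 12/175 = 155/12 days.

155/12 days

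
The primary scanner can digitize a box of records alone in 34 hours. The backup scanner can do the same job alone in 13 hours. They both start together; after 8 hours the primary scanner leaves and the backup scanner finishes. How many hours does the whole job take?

169/17 hours

In the first 8 hours the combined rate is 47/442, so 188/221 of the job is done, leaving 33/221.
After the primary scanner leaves the rate is 1/13 per hour; the remaining 33/221 takes 33/17 hours.
Total = 8 + 33/17 = 169/17 hours.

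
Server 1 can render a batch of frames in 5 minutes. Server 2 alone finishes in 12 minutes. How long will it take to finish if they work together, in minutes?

60/17 minutes

With two workers the combined time is the product over the sum: 5·12/(5+12) = 60/17 minutes.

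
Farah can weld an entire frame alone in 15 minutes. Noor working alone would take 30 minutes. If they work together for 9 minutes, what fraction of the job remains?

1/10

Combined rate: 1/15 + 1/30 = (2 + 1)/30 = 3/30 = 1/10 per minute.
In 9 minutes they complete 9·1/10 = 9/10 of the job.
So 1/10 remains.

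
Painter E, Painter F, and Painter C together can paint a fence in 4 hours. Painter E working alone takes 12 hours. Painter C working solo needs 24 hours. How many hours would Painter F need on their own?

8 hours

Combined rate is 1/4 per hour.
Known contribution: 1/12 + 1/24 = (2 + 1)/24 = 3/24 = 1/8 per hour.
So Painter F's rate is 1/4 − 1/8 = 1/8, meaning 8 hours alone.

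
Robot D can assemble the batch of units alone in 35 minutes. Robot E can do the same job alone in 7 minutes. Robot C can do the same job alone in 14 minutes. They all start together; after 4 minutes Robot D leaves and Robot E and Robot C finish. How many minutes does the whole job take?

In the first 4 minutes the combined rate is 17/70, so 34/35 of the job is done, leaving 1/35.
After Robot D leaves the rate is 3/14 per minute; the remaining 1/35 takes 2/15 minutes.
Total = 4 + 2/15 = 62/15 minutes.

62/15 minutes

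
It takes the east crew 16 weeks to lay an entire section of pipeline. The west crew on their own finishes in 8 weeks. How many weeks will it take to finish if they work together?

16/3 weeks

With two workers the combined time is the product over the sum: 16·8/(16+8) = 128/24 = 16/3 weeks.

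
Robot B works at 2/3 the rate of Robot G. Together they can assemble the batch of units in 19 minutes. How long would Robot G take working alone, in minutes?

Let Robot G's rate be r; then Robot B's rate is (2/3)r, so together (2/3 + 1)r = (5/3)r = 1/19.
Thus r = 3/95 per minute.
Robot G alone: 95/3 minutes; Robot B alone: 95/2 minutes.

95/3 minutes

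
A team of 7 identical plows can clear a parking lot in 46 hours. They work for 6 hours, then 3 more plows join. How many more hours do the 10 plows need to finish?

One plow does 1/322 of the job per hour.
After 6 hours with 7 plows, 3/23 is done (20/23 left).
With 10 plows the rate is 10/322 = 5/161, so the rest takes 20/23 ÷ 5/161 = 28 hours.

28 hours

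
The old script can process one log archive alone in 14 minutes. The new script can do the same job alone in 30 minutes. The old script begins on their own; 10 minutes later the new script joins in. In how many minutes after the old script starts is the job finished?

140/11 minutes

In the first 10 minutes the old script alone does 10/14 = 5/7 of the job, leaving 2/7.
Once everyone is working, combined rate: 1/14 + 1/30 = (15 + 7)/210 = 22/210 = 11/105 per minute.
Remaining 2/7 at 11/105 per minute takes 30/11 minutes.
Total from the start = 10 + 30/11 = 140/11 minutes.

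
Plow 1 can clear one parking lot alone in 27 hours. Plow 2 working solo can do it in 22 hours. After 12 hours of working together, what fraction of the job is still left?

Combined rate: 1/27 + 1/22 = (22 + 27)/594 = 49/594 per hour.
In 12 hours they complete 12·49/594 = 98/99 of the job.
So 1/99 remains.

1/99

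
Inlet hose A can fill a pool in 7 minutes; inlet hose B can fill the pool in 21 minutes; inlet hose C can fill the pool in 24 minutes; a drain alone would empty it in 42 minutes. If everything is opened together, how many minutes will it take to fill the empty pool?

Net rate = 1/7 + 1/21 + 1/24 − 1/42 = (24 + 8 + 7 − 4)/168 = 35/168 = 5/24 per minute.
Filling time = 1 ÷ (5/24) = 24/5 minutes.

24/5 minutes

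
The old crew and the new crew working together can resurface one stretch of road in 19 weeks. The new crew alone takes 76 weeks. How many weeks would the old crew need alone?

Combined rate is 1/19 per week.
Known contribution: 1/76 per week.
So the old crew's rate is 1/19 − 1/76 = 3/76, meaning 76/3 weeks alone.

76/3 weeks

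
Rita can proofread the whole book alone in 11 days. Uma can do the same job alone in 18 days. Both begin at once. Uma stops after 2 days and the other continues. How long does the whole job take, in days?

In the first 2 days the combined rate is 29/198, so 29/99 of the job is done, leaving 70/99.
After Uma leaves the rate is 1/11 per day; the remaining 70/99 takes 70/9 days.
Total = 2 + 70/9 = 88/9 days.

88/9 days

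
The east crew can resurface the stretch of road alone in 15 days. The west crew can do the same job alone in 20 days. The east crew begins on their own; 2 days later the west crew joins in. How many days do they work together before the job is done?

In the first 2 days the east crew alone does 2/15 of the job, leaving 13/15.
Once everyone is working, combined rate: 1/15 + 1/20 = (4 + 3)/60 = 7/60 per day.
Remaining 13/15 at 7/60 per day takes 52/7 days.

52/7 days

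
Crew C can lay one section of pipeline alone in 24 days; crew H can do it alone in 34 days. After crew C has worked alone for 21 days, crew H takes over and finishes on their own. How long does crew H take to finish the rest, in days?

In 21 days crew C does 21/24 = 7/8 of the job, leaving 1/8.
Crew H works at 1/34 per day, so finishing takes 1/8 ÷ 1/34 = 17/4 days.

17/4 days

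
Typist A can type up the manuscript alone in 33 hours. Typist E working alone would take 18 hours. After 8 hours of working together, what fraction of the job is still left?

31/99

Combined rate: 1/33 + 1/18 = (6 + 11)/198 = 17/198 per hour.
In 8 hours they complete 8·17/198 = 68/99 of the job.
So 31/99 remains.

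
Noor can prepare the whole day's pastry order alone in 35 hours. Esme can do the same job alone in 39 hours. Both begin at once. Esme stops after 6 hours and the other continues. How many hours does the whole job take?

In the first 6 hours the combined rate is 74/1365, so 148/455 of the job is done, leaving 307/455.
After Esme leaves the rate is 1/35 per hour; the remaining 307/455 takes 307/13 hours.
Total = 6 + 307/13 = 385/13 hours.

385/13 hours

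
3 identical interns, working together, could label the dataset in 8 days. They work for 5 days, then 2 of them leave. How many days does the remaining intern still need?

9 days

One intern does 1/24 of the job per day.
After 5 days with 3 interns, 5/8 is done (3/8 left).
With 1 intern the rate is 1/24, so the rest takes 3/8 ÷ 1/24 = 9 days.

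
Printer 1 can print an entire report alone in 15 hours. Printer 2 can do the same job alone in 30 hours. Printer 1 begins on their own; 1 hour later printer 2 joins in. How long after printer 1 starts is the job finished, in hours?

31/3 hours

In the first 1 hour printer 1 alone does 1/15 of the job, leaving 14/15.
Once everyone is working, combined rate: 1/15 + 1/30 = (2 + 1)/30 = 3/30 = 1/10 per hour.
Remaining 14/15 at 1/10 per hour takes 28/3 hours.
Total from the start = 1 + 28/3 = 31/3 hours.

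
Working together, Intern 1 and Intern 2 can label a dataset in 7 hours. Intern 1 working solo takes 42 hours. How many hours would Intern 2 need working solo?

42/5 hours

Combined rate is 1/7 per hour.
Known contribution: 1/42 per hour.
So Intern 2's rate is 1/7 − 1/42 = 5/42, meaning 42/5 hours alone.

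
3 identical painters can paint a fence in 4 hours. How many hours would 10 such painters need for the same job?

Total work is 3·4 = 12 painter-hours.
With 10 painters: 12/10 = 6/5 hours.

6/5 hours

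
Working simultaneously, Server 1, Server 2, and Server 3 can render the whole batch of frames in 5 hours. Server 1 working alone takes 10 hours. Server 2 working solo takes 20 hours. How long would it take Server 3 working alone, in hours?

20 hours

Combined rate is 1/5 per hour.
Known contribution: 1/10 + 1/20 = (2 + 1)/20 = 3/20 per hour.
So Server 3's rate is 1/5 − 3/20 = 1/20, meaning 20 hours alone.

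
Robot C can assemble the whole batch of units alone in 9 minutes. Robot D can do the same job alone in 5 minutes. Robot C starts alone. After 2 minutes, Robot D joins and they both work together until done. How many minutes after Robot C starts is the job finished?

9/2 minutes

In the first 2 minutes Robot C alone does 2/9 of the job, leaving 7/9.
Once everyone is working, combined rate: 1/9 + 1/5 = (5 + 9)/45 = 14/45 per minute.
Remaining 7/9 at 14/45 per minute takes 5/2 minutes.
Total from the start = 2 + 5/2 = 9/2 minutes.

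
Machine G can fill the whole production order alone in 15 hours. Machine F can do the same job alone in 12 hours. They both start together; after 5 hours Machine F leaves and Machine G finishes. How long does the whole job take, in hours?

In the first 5 hours the combined rate is 3/20, so 3/4 of the job is done, leaving 1/4.
After Machine F leaves the rate is 1/15 per hour; the remaining 1/4 takes 15/4 hours.
Total = 5 + 15/4 = 35/4 hours.

35/4 hours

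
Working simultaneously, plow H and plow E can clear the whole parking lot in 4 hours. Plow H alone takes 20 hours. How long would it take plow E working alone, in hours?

5 hours

Combined rate is 1/4 per hour.
Known contribution: 1/20 per hour.
So plow E's rate is 1/4 − 1/20 = 1/5, meaning 5 hours alone.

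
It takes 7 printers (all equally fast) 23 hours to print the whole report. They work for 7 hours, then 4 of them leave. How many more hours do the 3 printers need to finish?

112/3 hours

One printer does 1/161 of the job per hour.
After 7 hours with 7 printers, 7/23 is done (16/23 left).
With 3 printers the rate is 3/161, so the rest takes 16/23 ÷ 3/161 = 112/3 hours.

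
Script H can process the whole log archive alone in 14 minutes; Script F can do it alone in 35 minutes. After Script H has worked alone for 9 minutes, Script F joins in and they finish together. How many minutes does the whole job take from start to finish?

88/7 minutes

In 9 minutes Script H does 9/14 of the job, leaving 5/14.
Script H and Script F together work at 1/10 per minute, so finishing takes 5/14 ÷ 1/10 = 25/7 minutes.
Total time = 9 + 25/7 = 88/7 minutes.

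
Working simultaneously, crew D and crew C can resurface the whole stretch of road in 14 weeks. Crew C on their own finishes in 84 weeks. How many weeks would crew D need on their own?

Combined rate is 1/14 per week.
Known contribution: 1/84 per week.
So crew D's rate is 1/14 − 1/84 = 5/84, meaning 84/5 weeks alone.

84/5 weeks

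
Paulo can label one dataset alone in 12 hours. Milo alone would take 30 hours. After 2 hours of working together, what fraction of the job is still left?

Combined rate: 1/12 + 1/30 = (5 + 2)/60 = 7/60 per hour.
In 2 hours they complete 2·7/60 = 7/30 of the job.
So 23/30 remains.

23/30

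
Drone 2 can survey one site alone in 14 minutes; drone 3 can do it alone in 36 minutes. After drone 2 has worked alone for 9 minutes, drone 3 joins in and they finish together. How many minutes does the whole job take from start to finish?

63/5 minutes

In 9 minutes drone 2 does 9/14 of the job, leaving 5/14.
Drone 2 and drone 3 together work at 25/252 per minute, so finishing takes 5/14 ÷ 25/252 = 18/5 minutes.
Total time = 9 + 18/5 = 63/5 minutes.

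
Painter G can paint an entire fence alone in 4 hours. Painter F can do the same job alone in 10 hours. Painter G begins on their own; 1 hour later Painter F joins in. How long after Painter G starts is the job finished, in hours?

In the first 1 hour Painter G alone does 1/4 of the job, leaving 3/4.
Once everyone is working, combined rate: 1/4 + 1/10 = (5 + 2)/20 = 7/20 per hour.
Remaining 3/4 at 7/20 per hour takes 15/7 hours.
Total from the start = 1 + 15/7 = 22/7 hours.

22/7 hours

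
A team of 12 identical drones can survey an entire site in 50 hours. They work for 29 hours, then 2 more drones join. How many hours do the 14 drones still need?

One drone does 1/600 of the job per hour.
After 29 hours with 12 drones, 29/50 is done (21/50 left).
With 14 drones the rate is 14/600 = 7/300, so the rest takes 21/50 ÷ 7/300 = 18 hours.

18 hours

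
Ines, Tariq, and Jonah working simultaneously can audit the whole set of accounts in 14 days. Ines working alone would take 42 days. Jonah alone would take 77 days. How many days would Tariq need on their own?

231/8 days

Combined rate is 1/14 per day.
Known contribution: 1/42 + 1/77 = (11 + 6)/462 = 17/462 per day.
So Tariq's rate is 1/14 − 17/462 = 8/231, meaning 231/8 days alone.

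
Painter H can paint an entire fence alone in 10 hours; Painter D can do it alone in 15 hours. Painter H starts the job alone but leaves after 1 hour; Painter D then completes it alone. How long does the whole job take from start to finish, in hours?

In 1 hour Painter H does 1/10 of the job, leaving 9/10.
Painter D works at 1/15 per hour, so finishing takes 9/10 ÷ 1/15 = 27/2 hours.
Total time = 1 + 27/2 = 29/2 hours.

29/2 hours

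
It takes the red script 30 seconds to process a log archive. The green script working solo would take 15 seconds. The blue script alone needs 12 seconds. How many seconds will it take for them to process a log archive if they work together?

Combined rate: 1/30 + 1/15 + 1/12 = (2 + 4 + 5)/60 = 11/60 per second.
Time = 1 ÷ (11/60) = 60/11 seconds.

60/11 seconds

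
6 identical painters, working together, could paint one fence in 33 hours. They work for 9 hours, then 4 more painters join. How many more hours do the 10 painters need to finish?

One painter does 1/198 of the job per hour.
After 9 hours with 6 painters, 3/11 is done (8/11 left).
With 10 painters the rate is 10/198 = 5/99, so the rest takes 8/11 ÷ 5/99 = 72/5 hours.

72/5 hours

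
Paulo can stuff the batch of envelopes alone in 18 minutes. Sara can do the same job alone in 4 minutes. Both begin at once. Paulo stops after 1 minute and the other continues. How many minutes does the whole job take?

34/9 minutes

In the first 1 minute the combined rate is 11/36, so 11/36 of the job is done, leaving 25/36.
After Paulo leaves the rate is 1/4 per minute; the remaining 25/36 takes 25/9 minutes.
Total = 1 + 25/9 = 34/9 minutes.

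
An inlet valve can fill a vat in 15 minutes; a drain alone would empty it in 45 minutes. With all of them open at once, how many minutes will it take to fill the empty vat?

Net rate = 1/15 − 1/45 = (3 − 1)/45 = 2/45 per minute.
Filling time = 1 ÷ (2/45) = 45/2 minutes.

45/2 minutes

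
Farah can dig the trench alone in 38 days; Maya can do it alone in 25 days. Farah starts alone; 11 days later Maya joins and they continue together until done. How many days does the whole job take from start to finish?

In 11 days Farah does 11/38 of the job, leaving 27/38.
Farah and Maya together work at 63/950 per day, so finishing takes 27/38 ÷ 63/950 = 75/7 days.
Total time = 11 + 75/7 = 152/7 days.

152/7 days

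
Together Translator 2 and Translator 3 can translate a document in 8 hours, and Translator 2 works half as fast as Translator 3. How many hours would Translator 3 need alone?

12 hours

Let Translator 3's rate be r; then Translator 2's rate is (1/2)r, so together (1/2 + 1)r = (3/2)r = 1/8.
Thus r = 1/12 per hour.
Translator 3 alone: 12 hours; Translator 2 alone: 24 hours.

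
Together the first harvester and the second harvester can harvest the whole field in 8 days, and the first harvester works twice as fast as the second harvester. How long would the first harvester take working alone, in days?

Let the second harvester's rate be r; then the first harvester's rate is 2r, so together (2 + 1)r = 3r = 1/8.
Thus r = 1/24 per day.
The second harvester alone: 24 days; the first harvester alone: 12 days.

12 days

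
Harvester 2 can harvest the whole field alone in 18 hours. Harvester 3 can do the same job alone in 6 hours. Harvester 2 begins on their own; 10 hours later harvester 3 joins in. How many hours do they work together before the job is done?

2 hours

In the first 10 hours harvester 2 alone does 10/18 = 5/9 of the job, leaving 4/9.
Once everyone is working, combined rate: 1/18 + 1/6 = (1 + 3)/18 = 4/18 = 2/9 per hour.
Remaining 4/9 at 2/9 per hour takes 2 hours.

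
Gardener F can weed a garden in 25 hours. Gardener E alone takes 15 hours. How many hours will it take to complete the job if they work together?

75/8 hours

Combined rate: 1/25 + 1/15 = (3 + 5)/75 = 8/75 per hour.
Time = 1 ÷ (8/75) = 75/8 hours.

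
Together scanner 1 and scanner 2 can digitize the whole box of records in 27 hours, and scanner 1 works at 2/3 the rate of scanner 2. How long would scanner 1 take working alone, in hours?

135/2 hours

Let scanner 2's rate be r; then scanner 1's rate is (2/3)r, so together (2/3 + 1)r = (5/3)r = 1/27.
Thus r = 1/45 per hour.
Scanner 2 alone: 45 hours; scanner 1 alone: 135/2 hours.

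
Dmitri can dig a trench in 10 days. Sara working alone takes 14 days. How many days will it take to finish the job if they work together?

Combined rate: 1/10 + 1/14 = (7 + 5)/70 = 12/70 = 6/35 per day.
Time = 1 ÷ (6/35) = 35/6 days.

35/6 days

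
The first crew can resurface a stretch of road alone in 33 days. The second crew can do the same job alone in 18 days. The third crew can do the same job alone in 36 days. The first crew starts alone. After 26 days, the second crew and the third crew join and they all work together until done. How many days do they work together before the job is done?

In the first 26 days the first crew alone does 26/33 of the job, leaving 7/33.
Once everyone is working, combined rate: 1/33 + 1/18 + 1/36 = (12 + 22 + 11)/396 = 45/396 = 5/44 per day.
Remaining 7/33 at 5/44 per day takes 28/15 days.

28/15 days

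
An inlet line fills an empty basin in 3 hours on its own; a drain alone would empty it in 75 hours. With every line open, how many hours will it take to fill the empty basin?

Net rate = 1/3 − 1/75 = (25 − 1)/75 = 24/75 = 8/25 per hour.
Filling time = 1 ÷ (8/25) = 25/8 hours.

25/8 hours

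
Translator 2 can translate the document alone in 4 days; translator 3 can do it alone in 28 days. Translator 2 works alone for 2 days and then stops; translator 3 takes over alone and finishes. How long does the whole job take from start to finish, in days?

In 2 days translator 2 does 2/4 = 1/2 of the job, leaving 1/2.
Translator 3 works at 1/28 per day, so finishing takes 1/2 ÷ 1/28 = 14 days.
Total time = 2 + 14 = 16 days.

16 days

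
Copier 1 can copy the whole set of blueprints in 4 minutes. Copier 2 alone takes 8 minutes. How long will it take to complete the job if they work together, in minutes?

Combined rate: 1/4 + 1/8 = (2 + 1)/8 = 3/8 per minute.
Time = 1 ÷ (3/8) = 8/3 minutes.

8/3 minutes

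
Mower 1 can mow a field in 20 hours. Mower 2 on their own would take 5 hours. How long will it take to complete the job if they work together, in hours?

4 hours

Combined rate: 1/20 + 1/5 = (1 + 4)/20 = 5/20 = 1/4 per hour.
Time = 1 ÷ (1/4) = 4 hours.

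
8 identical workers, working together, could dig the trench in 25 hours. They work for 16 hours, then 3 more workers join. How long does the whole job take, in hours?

One worker does 1/200 of the job per hour.
After 16 hours with 8 workers, 16/25 is done (9/25 left).
With 11 workers the rate is 11/200, so the rest takes 9/25 ÷ 11/200 = 72/11 hours.
Total = 16 + 72/11 = 248/11 hours.

248/11 hours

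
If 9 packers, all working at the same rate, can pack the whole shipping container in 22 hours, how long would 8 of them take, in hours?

99/4 hours

Total work is 9·22 = 198 packer-hours.
With 8 packers: 198/8 = 99/4 hours.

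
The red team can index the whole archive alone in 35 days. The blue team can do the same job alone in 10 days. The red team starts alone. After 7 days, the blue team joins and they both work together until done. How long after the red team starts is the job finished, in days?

In the first 7 days the red team alone does 7/35 = 1/5 of the job, leaving 4/5.
Once everyone is working, combined rate: 1/35 + 1/10 = (2 + 7)/70 = 9/70 per day.
Remaining 4/5 at 9/70 per day takes 56/9 days.
Total from the start = 7 + 56/9 = 119/9 days.

119/9 days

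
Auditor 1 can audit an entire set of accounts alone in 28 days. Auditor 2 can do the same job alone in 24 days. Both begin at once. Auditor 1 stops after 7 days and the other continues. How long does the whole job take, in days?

18 days

In the first 7 days the combined rate is 13/168, so 13/24 of the job is done, leaving 11/24.
After auditor 1 leaves the rate is 1/24 per day; the remaining 11/24 takes 11 days.
Total = 7 + 11 = 18 days.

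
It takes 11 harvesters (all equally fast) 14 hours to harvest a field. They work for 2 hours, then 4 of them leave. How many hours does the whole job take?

146/7 hours

One harvester does 1/154 of the job per hour.
After 2 hours with 11 harvesters, 1/7 is done (6/7 left).
With 7 harvesters the rate is 7/154 = 1/22, so the rest takes 6/7 ÷ 1/22 = 132/7 hours.
Total = 2 + 132/7 = 146/7 hours.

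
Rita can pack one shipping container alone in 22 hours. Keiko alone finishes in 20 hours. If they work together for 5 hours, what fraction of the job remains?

Combined rate: 1/22 + 1/20 = (10 + 11)/220 = 21/220 per hour.
In 5 hours they complete 5·21/220 = 21/44 of the job.
So 23/44 remains.

23/44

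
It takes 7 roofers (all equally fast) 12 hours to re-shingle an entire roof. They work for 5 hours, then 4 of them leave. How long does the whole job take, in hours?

64/3 hours

One roofer does 1/84 of the job per hour.
After 5 hours with 7 roofers, 5/12 is done (7/12 left).
With 3 roofers the rate is 3/84 = 1/28, so the rest takes 7/12 ÷ 1/28 = 49/3 hours.
Total = 5 + 49/3 = 64/3 hours.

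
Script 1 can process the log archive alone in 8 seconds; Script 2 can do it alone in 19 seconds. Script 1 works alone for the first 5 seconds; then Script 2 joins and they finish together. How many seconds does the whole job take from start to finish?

In 5 seconds Script 1 does 5/8 of the job, leaving 3/8.
Script 1 and Script 2 together work at 27/152 per second, so finishing takes 3/8 ÷ 27/152 = 19/9 seconds.
Total time = 5 + 19/9 = 64/9 seconds.

64/9 seconds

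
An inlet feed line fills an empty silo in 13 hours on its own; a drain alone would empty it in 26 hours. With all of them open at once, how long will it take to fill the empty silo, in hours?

26 hours

Net rate = 1/13 − 1/26 = (2 − 1)/26 = 1/26 per hour.
Filling time = 1 ÷ (1/26) = 26 hours.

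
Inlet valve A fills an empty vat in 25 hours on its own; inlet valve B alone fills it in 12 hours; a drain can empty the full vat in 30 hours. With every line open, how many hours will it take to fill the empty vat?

100/9 hours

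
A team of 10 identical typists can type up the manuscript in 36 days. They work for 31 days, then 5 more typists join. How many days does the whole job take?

103/3 days

One typist does 1/360 of the job per day.
After 31 days with 10 typists, 31/36 is done (5/36 left).
With 15 typists the rate is 15/360 = 1/24, so the rest takes 5/36 ÷ 1/24 = 10/3 days.
Total = 31 + 10/3 = 103/3 days.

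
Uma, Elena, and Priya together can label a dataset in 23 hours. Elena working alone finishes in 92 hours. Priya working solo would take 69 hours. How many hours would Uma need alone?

Combined rate is 1/23 per hour.
Known contribution: 1/92 + 1/69 = (3 + 4)/276 = 7/276 per hour.
So Uma's rate is 1/23 − 7/276 = 5/276, meaning 276/5 hours alone.

276/5 hours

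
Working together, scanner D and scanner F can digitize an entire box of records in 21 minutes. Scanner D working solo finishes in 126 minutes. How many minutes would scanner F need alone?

Combined rate is 1/21 per minute.
Known contribution: 1/126 per minute.
So scanner F's rate is 1/21 − 1/126 = 5/126, meaning 126/5 minutes alone.

126/5 minutes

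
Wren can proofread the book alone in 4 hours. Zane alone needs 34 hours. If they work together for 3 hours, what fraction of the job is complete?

57/68

Combined rate: 1/4 + 1/34 = (17 + 2)/68 = 19/68 per hour.
In 3 hours they complete 3·19/68 = 57/68 of the job.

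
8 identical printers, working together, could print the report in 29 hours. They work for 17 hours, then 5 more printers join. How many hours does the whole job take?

317/13 hours

One printer does 1/232 of the job per hour.
After 17 hours with 8 printers, 17/29 is done (12/29 left).
With 13 printers the rate is 13/232, so the rest takes 12/29 ÷ 13/232 = 96/13 hours.
Total = 17 + 96/13 = 317/13 hours.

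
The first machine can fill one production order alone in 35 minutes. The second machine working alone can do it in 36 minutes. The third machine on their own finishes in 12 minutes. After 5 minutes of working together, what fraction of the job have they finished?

44/63

Combined rate: 1/35 + 1/36 + 1/12 = (36 + 35 + 105)/1260 = 176/1260 = 44/315 per minute.
In 5 minutes they complete 5·44/315 = 44/63 of the job.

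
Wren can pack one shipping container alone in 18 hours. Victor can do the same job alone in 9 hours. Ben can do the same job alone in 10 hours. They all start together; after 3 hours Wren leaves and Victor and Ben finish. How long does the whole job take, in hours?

75/19 hours

In the first 3 hours the combined rate is 4/15, so 4/5 of the job is done, leaving 1/5.
After Wren leaves the rate is 19/90 per hour; the remaining 1/5 takes 18/19 hours.
Total = 3 + 18/19 = 75/19 hours.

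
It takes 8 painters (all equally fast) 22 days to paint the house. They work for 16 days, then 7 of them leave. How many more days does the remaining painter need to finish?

48 days

One painter does 1/176 of the job per day.
After 16 days with 8 painters, 8/11 is done (3/11 left).
With 1 painter the rate is 1/176, so the rest takes 3/11 ÷ 1/176 = 48 days.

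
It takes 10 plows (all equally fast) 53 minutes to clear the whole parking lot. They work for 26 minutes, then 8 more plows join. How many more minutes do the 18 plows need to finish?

One plow does 1/530 of the job per minute.
After 26 minutes with 10 plows, 26/53 is done (27/53 left).
With 18 plows the rate is 18/530 = 9/265, so the rest takes 27/53 ÷ 9/265 = 15 minutes.

15 minutes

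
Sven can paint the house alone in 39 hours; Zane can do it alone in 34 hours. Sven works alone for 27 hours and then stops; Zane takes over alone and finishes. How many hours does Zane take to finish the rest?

136/13 hours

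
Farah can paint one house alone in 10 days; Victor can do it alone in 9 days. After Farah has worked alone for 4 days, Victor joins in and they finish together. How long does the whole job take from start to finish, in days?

130/19 days

In 4 days Farah does 4/10 = 2/5 of the job, leaving 3/5.
Farah and Victor together work at 19/90 per day, so finishing takes 3/5 ÷ 19/90 = 54/19 days.
Total time = 4 + 54/19 = 130/19 days.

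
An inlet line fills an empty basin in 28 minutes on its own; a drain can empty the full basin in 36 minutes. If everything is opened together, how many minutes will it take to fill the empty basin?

Net rate = 1/28 − 1/36 = (9 − 7)/252 = 2/252 = 1/126 per minute.
Filling time = 1 ÷ (1/126) = 126 minutes.

126 minutes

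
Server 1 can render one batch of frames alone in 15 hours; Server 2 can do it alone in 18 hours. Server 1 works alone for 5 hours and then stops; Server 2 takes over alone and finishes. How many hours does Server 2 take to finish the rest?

12 hours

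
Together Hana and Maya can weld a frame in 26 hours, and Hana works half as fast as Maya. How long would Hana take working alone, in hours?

Let Maya's rate be r; then Hana's rate is (1/2)r, so together (1/2 + 1)r = (3/2)r = 1/26.
Thus r = 1/39 per hour.
Maya alone: 39 hours; Hana alone: 78 hours.

78 hours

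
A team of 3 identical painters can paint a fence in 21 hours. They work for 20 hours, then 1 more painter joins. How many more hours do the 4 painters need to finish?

One painter does 1/63 of the job per hour.
After 20 hours with 3 painters, 20/21 is done (1/21 left).
With 4 painters the rate is 4/63, so the rest takes 1/21 ÷ 4/63 = 3/4 hours.

3/4 hours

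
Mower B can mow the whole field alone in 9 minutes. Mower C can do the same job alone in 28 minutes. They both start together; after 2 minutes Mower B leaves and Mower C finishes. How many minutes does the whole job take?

196/9 minutes

In the first 2 minutes the combined rate is 37/252, so 37/126 of the job is done, leaving 89/126.
After Mower B leaves the rate is 1/28 per minute; the remaining 89/126 takes 178/9 minutes.
Total = 2 + 178/9 = 196/9 minutes.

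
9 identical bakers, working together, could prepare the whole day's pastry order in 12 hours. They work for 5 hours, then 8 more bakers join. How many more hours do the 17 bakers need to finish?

One baker does 1/108 of the job per hour.
After 5 hours with 9 bakers, 5/12 is done (7/12 left).
With 17 bakers the rate is 17/108, so the rest takes 7/12 ÷ 17/108 = 63/17 hours.

63/17 hours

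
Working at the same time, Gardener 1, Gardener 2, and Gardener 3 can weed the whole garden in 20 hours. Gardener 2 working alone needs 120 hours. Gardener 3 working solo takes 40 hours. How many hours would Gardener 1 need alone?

60 hours

Combined rate is 1/20 per hour.
Known contribution: 1/120 + 1/40 = (1 + 3)/120 = 4/120 = 1/30 per hour.
So Gardener 1's rate is 1/20 − 1/30 = 1/60, meaning 60 hours alone.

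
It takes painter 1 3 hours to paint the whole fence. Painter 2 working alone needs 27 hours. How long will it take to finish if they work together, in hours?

Combined rate: 1/3 + 1/27 = (9 + 1)/27 = 10/27 per hour.
Time = 1 ÷ (10/27) = 27/10 hours.

27/10 hours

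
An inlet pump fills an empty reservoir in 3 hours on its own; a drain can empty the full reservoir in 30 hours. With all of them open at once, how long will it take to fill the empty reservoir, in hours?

10/3 hours

Net rate = 1/3 − 1/30 = (10 − 1)/30 = 9/30 = 3/10 per hour.
Filling time = 1 ÷ (3/10) = 10/3 hours.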